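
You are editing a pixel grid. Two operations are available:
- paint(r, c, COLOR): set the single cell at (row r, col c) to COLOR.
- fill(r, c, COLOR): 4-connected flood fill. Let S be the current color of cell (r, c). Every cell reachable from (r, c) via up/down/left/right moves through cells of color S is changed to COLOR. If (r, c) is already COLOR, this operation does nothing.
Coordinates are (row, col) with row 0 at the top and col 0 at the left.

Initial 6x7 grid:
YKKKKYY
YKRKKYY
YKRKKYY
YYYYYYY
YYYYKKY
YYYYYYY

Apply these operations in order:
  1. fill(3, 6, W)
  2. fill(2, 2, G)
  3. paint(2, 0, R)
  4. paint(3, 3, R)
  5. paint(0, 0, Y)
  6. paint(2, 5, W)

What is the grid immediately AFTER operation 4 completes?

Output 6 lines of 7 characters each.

After op 1 fill(3,6,W) [28 cells changed]:
WKKKKWW
WKRKKWW
WKRKKWW
WWWWWWW
WWWWKKW
WWWWWWW
After op 2 fill(2,2,G) [2 cells changed]:
WKKKKWW
WKGKKWW
WKGKKWW
WWWWWWW
WWWWKKW
WWWWWWW
After op 3 paint(2,0,R):
WKKKKWW
WKGKKWW
RKGKKWW
WWWWWWW
WWWWKKW
WWWWWWW
After op 4 paint(3,3,R):
WKKKKWW
WKGKKWW
RKGKKWW
WWWRWWW
WWWWKKW
WWWWWWW

Answer: WKKKKWW
WKGKKWW
RKGKKWW
WWWRWWW
WWWWKKW
WWWWWWW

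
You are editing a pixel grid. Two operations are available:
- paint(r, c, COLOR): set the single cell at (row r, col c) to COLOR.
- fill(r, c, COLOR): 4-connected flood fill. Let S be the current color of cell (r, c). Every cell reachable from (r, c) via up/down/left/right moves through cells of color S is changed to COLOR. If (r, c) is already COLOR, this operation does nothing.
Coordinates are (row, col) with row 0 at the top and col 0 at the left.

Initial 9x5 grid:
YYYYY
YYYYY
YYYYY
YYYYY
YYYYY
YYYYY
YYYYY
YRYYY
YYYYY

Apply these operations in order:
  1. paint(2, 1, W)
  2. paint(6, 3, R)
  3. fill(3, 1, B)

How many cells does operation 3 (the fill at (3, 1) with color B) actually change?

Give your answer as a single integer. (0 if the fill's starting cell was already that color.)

Answer: 42

Derivation:
After op 1 paint(2,1,W):
YYYYY
YYYYY
YWYYY
YYYYY
YYYYY
YYYYY
YYYYY
YRYYY
YYYYY
After op 2 paint(6,3,R):
YYYYY
YYYYY
YWYYY
YYYYY
YYYYY
YYYYY
YYYRY
YRYYY
YYYYY
After op 3 fill(3,1,B) [42 cells changed]:
BBBBB
BBBBB
BWBBB
BBBBB
BBBBB
BBBBB
BBBRB
BRBBB
BBBBB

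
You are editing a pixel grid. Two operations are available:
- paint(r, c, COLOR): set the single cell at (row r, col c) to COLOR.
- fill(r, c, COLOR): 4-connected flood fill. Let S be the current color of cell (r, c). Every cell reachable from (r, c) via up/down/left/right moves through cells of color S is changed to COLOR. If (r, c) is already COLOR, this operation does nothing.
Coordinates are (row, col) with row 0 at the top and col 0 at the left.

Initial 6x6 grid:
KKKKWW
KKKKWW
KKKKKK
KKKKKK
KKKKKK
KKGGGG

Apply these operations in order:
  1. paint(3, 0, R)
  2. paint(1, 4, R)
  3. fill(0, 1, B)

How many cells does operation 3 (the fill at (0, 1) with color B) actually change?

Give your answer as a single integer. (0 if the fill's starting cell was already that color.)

Answer: 27

Derivation:
After op 1 paint(3,0,R):
KKKKWW
KKKKWW
KKKKKK
RKKKKK
KKKKKK
KKGGGG
After op 2 paint(1,4,R):
KKKKWW
KKKKRW
KKKKKK
RKKKKK
KKKKKK
KKGGGG
After op 3 fill(0,1,B) [27 cells changed]:
BBBBWW
BBBBRW
BBBBBB
RBBBBB
BBBBBB
BBGGGG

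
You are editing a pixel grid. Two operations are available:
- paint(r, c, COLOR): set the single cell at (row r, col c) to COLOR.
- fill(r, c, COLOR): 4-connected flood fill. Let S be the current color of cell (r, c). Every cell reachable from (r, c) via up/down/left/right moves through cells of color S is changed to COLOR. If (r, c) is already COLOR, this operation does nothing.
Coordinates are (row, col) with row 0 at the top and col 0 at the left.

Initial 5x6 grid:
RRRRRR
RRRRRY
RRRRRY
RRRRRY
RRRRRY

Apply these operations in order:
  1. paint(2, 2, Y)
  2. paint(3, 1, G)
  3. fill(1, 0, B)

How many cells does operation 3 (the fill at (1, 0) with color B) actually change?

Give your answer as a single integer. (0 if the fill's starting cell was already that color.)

Answer: 24

Derivation:
After op 1 paint(2,2,Y):
RRRRRR
RRRRRY
RRYRRY
RRRRRY
RRRRRY
After op 2 paint(3,1,G):
RRRRRR
RRRRRY
RRYRRY
RGRRRY
RRRRRY
After op 3 fill(1,0,B) [24 cells changed]:
BBBBBB
BBBBBY
BBYBBY
BGBBBY
BBBBBY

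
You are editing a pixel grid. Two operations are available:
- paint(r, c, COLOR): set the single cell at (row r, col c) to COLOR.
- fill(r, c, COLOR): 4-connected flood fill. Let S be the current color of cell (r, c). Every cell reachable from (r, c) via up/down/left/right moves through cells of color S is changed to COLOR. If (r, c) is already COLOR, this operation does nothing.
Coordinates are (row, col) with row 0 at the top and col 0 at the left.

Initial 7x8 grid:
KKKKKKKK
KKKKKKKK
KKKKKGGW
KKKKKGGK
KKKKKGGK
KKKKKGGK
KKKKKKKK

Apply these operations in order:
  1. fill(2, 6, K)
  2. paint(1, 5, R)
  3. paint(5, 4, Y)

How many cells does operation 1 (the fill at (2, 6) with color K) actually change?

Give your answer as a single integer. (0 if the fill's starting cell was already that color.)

Answer: 8

Derivation:
After op 1 fill(2,6,K) [8 cells changed]:
KKKKKKKK
KKKKKKKK
KKKKKKKW
KKKKKKKK
KKKKKKKK
KKKKKKKK
KKKKKKKK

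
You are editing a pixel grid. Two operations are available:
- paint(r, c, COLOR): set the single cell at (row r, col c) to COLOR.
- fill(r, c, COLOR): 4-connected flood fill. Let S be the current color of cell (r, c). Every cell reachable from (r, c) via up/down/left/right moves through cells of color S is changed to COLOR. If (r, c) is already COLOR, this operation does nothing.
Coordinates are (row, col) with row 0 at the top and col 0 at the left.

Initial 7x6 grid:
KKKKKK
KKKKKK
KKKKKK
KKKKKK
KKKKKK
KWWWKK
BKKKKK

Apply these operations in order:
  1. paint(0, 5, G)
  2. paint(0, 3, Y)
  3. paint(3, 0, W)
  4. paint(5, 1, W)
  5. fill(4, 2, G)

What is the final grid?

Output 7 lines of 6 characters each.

After op 1 paint(0,5,G):
KKKKKG
KKKKKK
KKKKKK
KKKKKK
KKKKKK
KWWWKK
BKKKKK
After op 2 paint(0,3,Y):
KKKYKG
KKKKKK
KKKKKK
KKKKKK
KKKKKK
KWWWKK
BKKKKK
After op 3 paint(3,0,W):
KKKYKG
KKKKKK
KKKKKK
WKKKKK
KKKKKK
KWWWKK
BKKKKK
After op 4 paint(5,1,W):
KKKYKG
KKKKKK
KKKKKK
WKKKKK
KKKKKK
KWWWKK
BKKKKK
After op 5 fill(4,2,G) [35 cells changed]:
GGGYGG
GGGGGG
GGGGGG
WGGGGG
GGGGGG
GWWWGG
BGGGGG

Answer: GGGYGG
GGGGGG
GGGGGG
WGGGGG
GGGGGG
GWWWGG
BGGGGG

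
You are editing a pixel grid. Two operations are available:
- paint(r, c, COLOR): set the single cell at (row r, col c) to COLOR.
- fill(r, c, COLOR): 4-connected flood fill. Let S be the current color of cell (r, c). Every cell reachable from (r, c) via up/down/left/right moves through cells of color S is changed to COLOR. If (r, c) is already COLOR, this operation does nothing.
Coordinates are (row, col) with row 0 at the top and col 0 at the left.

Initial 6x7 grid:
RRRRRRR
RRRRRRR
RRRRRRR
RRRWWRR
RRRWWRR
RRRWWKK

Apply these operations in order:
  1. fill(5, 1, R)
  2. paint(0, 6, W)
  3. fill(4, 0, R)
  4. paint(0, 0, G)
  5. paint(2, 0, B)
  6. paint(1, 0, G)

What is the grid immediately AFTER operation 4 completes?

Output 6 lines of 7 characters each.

After op 1 fill(5,1,R) [0 cells changed]:
RRRRRRR
RRRRRRR
RRRRRRR
RRRWWRR
RRRWWRR
RRRWWKK
After op 2 paint(0,6,W):
RRRRRRW
RRRRRRR
RRRRRRR
RRRWWRR
RRRWWRR
RRRWWKK
After op 3 fill(4,0,R) [0 cells changed]:
RRRRRRW
RRRRRRR
RRRRRRR
RRRWWRR
RRRWWRR
RRRWWKK
After op 4 paint(0,0,G):
GRRRRRW
RRRRRRR
RRRRRRR
RRRWWRR
RRRWWRR
RRRWWKK

Answer: GRRRRRW
RRRRRRR
RRRRRRR
RRRWWRR
RRRWWRR
RRRWWKK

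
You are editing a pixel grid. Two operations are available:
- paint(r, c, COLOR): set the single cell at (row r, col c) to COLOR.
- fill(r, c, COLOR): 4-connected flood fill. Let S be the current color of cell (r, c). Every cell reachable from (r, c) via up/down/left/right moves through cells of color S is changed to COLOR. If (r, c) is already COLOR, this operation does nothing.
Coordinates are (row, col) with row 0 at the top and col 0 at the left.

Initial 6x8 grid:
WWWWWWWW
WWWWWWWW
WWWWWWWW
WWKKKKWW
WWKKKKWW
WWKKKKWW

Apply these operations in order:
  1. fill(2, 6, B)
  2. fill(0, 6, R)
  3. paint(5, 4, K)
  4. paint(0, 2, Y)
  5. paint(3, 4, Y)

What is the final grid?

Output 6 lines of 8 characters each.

After op 1 fill(2,6,B) [36 cells changed]:
BBBBBBBB
BBBBBBBB
BBBBBBBB
BBKKKKBB
BBKKKKBB
BBKKKKBB
After op 2 fill(0,6,R) [36 cells changed]:
RRRRRRRR
RRRRRRRR
RRRRRRRR
RRKKKKRR
RRKKKKRR
RRKKKKRR
After op 3 paint(5,4,K):
RRRRRRRR
RRRRRRRR
RRRRRRRR
RRKKKKRR
RRKKKKRR
RRKKKKRR
After op 4 paint(0,2,Y):
RRYRRRRR
RRRRRRRR
RRRRRRRR
RRKKKKRR
RRKKKKRR
RRKKKKRR
After op 5 paint(3,4,Y):
RRYRRRRR
RRRRRRRR
RRRRRRRR
RRKKYKRR
RRKKKKRR
RRKKKKRR

Answer: RRYRRRRR
RRRRRRRR
RRRRRRRR
RRKKYKRR
RRKKKKRR
RRKKKKRR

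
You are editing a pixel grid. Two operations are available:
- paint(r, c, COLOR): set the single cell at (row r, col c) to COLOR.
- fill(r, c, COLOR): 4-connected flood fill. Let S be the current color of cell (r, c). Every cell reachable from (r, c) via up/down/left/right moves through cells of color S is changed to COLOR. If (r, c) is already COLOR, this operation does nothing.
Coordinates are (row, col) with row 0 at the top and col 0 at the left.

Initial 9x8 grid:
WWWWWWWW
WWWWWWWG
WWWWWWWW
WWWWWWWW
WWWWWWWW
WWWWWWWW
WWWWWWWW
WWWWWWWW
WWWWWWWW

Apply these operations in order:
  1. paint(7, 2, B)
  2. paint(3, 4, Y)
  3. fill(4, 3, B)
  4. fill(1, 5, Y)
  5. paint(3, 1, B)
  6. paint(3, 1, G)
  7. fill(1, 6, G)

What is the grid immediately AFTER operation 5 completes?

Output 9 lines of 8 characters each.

Answer: YYYYYYYY
YYYYYYYG
YYYYYYYY
YBYYYYYY
YYYYYYYY
YYYYYYYY
YYYYYYYY
YYYYYYYY
YYYYYYYY

Derivation:
After op 1 paint(7,2,B):
WWWWWWWW
WWWWWWWG
WWWWWWWW
WWWWWWWW
WWWWWWWW
WWWWWWWW
WWWWWWWW
WWBWWWWW
WWWWWWWW
After op 2 paint(3,4,Y):
WWWWWWWW
WWWWWWWG
WWWWWWWW
WWWWYWWW
WWWWWWWW
WWWWWWWW
WWWWWWWW
WWBWWWWW
WWWWWWWW
After op 3 fill(4,3,B) [69 cells changed]:
BBBBBBBB
BBBBBBBG
BBBBBBBB
BBBBYBBB
BBBBBBBB
BBBBBBBB
BBBBBBBB
BBBBBBBB
BBBBBBBB
After op 4 fill(1,5,Y) [70 cells changed]:
YYYYYYYY
YYYYYYYG
YYYYYYYY
YYYYYYYY
YYYYYYYY
YYYYYYYY
YYYYYYYY
YYYYYYYY
YYYYYYYY
After op 5 paint(3,1,B):
YYYYYYYY
YYYYYYYG
YYYYYYYY
YBYYYYYY
YYYYYYYY
YYYYYYYY
YYYYYYYY
YYYYYYYY
YYYYYYYY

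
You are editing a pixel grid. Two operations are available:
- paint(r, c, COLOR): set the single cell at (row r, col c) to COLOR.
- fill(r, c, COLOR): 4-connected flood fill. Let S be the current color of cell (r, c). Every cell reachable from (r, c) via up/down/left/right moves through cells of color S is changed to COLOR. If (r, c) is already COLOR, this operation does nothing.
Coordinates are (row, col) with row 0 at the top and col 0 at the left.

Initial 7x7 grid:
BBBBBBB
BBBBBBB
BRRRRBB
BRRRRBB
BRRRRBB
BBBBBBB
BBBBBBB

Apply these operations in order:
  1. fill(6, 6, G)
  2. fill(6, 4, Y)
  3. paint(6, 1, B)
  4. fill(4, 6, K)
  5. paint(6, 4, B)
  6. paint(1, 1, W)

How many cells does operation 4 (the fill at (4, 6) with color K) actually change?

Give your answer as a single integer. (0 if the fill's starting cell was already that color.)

After op 1 fill(6,6,G) [37 cells changed]:
GGGGGGG
GGGGGGG
GRRRRGG
GRRRRGG
GRRRRGG
GGGGGGG
GGGGGGG
After op 2 fill(6,4,Y) [37 cells changed]:
YYYYYYY
YYYYYYY
YRRRRYY
YRRRRYY
YRRRRYY
YYYYYYY
YYYYYYY
After op 3 paint(6,1,B):
YYYYYYY
YYYYYYY
YRRRRYY
YRRRRYY
YRRRRYY
YYYYYYY
YBYYYYY
After op 4 fill(4,6,K) [36 cells changed]:
KKKKKKK
KKKKKKK
KRRRRKK
KRRRRKK
KRRRRKK
KKKKKKK
KBKKKKK

Answer: 36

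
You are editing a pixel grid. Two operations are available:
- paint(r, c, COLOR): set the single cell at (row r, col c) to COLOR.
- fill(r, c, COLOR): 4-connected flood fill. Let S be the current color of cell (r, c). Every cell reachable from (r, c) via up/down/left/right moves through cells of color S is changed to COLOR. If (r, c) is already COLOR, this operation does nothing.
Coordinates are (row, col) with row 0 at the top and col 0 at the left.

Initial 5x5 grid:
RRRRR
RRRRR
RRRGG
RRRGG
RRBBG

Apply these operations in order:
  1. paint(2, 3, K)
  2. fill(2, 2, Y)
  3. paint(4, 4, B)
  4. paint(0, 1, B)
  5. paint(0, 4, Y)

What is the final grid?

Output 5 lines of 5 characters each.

After op 1 paint(2,3,K):
RRRRR
RRRRR
RRRKG
RRRGG
RRBBG
After op 2 fill(2,2,Y) [18 cells changed]:
YYYYY
YYYYY
YYYKG
YYYGG
YYBBG
After op 3 paint(4,4,B):
YYYYY
YYYYY
YYYKG
YYYGG
YYBBB
After op 4 paint(0,1,B):
YBYYY
YYYYY
YYYKG
YYYGG
YYBBB
After op 5 paint(0,4,Y):
YBYYY
YYYYY
YYYKG
YYYGG
YYBBB

Answer: YBYYY
YYYYY
YYYKG
YYYGG
YYBBB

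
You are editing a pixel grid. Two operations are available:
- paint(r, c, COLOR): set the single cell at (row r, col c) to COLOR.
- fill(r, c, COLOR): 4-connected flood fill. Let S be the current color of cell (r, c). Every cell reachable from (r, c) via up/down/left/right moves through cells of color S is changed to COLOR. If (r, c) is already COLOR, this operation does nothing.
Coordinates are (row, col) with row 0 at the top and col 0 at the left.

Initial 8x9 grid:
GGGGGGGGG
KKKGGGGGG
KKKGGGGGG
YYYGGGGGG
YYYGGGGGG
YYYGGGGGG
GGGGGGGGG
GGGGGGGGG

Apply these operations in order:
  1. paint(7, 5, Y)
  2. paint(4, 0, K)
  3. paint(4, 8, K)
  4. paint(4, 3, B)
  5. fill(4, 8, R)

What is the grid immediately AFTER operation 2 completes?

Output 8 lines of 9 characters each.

After op 1 paint(7,5,Y):
GGGGGGGGG
KKKGGGGGG
KKKGGGGGG
YYYGGGGGG
YYYGGGGGG
YYYGGGGGG
GGGGGGGGG
GGGGGYGGG
After op 2 paint(4,0,K):
GGGGGGGGG
KKKGGGGGG
KKKGGGGGG
YYYGGGGGG
KYYGGGGGG
YYYGGGGGG
GGGGGGGGG
GGGGGYGGG

Answer: GGGGGGGGG
KKKGGGGGG
KKKGGGGGG
YYYGGGGGG
KYYGGGGGG
YYYGGGGGG
GGGGGGGGG
GGGGGYGGG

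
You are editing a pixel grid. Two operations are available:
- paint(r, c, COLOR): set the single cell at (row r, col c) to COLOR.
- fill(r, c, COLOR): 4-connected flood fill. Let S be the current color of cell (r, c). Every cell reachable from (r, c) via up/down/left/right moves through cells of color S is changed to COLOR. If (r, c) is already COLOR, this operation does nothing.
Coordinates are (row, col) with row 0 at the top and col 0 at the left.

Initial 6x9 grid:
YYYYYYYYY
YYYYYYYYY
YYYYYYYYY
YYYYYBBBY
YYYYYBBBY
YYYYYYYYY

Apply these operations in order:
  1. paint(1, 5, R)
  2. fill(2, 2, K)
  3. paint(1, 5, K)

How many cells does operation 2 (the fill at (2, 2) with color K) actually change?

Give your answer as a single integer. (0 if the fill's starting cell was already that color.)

Answer: 47

Derivation:
After op 1 paint(1,5,R):
YYYYYYYYY
YYYYYRYYY
YYYYYYYYY
YYYYYBBBY
YYYYYBBBY
YYYYYYYYY
After op 2 fill(2,2,K) [47 cells changed]:
KKKKKKKKK
KKKKKRKKK
KKKKKKKKK
KKKKKBBBK
KKKKKBBBK
KKKKKKKKK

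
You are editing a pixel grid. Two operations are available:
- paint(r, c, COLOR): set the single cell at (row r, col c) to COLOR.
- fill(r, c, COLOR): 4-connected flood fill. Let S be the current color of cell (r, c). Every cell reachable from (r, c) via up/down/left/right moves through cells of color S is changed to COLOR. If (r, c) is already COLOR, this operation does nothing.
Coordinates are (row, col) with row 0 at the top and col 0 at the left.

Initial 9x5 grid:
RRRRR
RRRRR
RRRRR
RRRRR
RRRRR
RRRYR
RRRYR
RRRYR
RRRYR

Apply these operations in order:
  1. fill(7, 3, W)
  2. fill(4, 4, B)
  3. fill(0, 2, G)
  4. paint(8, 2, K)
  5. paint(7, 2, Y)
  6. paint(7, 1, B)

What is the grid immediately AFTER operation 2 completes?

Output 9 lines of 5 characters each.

Answer: BBBBB
BBBBB
BBBBB
BBBBB
BBBBB
BBBWB
BBBWB
BBBWB
BBBWB

Derivation:
After op 1 fill(7,3,W) [4 cells changed]:
RRRRR
RRRRR
RRRRR
RRRRR
RRRRR
RRRWR
RRRWR
RRRWR
RRRWR
After op 2 fill(4,4,B) [41 cells changed]:
BBBBB
BBBBB
BBBBB
BBBBB
BBBBB
BBBWB
BBBWB
BBBWB
BBBWB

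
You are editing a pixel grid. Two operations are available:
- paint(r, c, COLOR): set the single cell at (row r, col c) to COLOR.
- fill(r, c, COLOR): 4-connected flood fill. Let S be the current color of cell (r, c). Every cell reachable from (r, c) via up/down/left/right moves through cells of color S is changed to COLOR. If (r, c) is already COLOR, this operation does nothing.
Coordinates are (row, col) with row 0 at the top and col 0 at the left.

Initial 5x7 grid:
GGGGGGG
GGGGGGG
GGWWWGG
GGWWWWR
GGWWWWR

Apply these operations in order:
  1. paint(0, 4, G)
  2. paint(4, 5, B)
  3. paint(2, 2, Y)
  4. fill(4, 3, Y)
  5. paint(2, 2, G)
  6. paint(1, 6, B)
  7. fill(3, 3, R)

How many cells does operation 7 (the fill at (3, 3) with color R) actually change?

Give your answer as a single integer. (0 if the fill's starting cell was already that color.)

After op 1 paint(0,4,G):
GGGGGGG
GGGGGGG
GGWWWGG
GGWWWWR
GGWWWWR
After op 2 paint(4,5,B):
GGGGGGG
GGGGGGG
GGWWWGG
GGWWWWR
GGWWWBR
After op 3 paint(2,2,Y):
GGGGGGG
GGGGGGG
GGYWWGG
GGWWWWR
GGWWWBR
After op 4 fill(4,3,Y) [9 cells changed]:
GGGGGGG
GGGGGGG
GGYYYGG
GGYYYYR
GGYYYBR
After op 5 paint(2,2,G):
GGGGGGG
GGGGGGG
GGGYYGG
GGYYYYR
GGYYYBR
After op 6 paint(1,6,B):
GGGGGGG
GGGGGGB
GGGYYGG
GGYYYYR
GGYYYBR
After op 7 fill(3,3,R) [9 cells changed]:
GGGGGGG
GGGGGGB
GGGRRGG
GGRRRRR
GGRRRBR

Answer: 9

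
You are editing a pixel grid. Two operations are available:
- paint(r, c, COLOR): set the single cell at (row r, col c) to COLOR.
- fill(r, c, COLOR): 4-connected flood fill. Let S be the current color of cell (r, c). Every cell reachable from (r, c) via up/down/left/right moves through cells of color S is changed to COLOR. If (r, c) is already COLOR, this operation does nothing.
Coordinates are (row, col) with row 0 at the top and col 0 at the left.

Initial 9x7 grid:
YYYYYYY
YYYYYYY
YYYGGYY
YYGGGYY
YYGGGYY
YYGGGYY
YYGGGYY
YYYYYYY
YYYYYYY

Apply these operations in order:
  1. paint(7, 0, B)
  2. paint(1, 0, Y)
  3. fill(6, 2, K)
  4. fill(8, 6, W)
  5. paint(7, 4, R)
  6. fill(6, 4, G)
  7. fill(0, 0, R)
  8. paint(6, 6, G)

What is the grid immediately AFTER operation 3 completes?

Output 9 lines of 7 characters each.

After op 1 paint(7,0,B):
YYYYYYY
YYYYYYY
YYYGGYY
YYGGGYY
YYGGGYY
YYGGGYY
YYGGGYY
BYYYYYY
YYYYYYY
After op 2 paint(1,0,Y):
YYYYYYY
YYYYYYY
YYYGGYY
YYGGGYY
YYGGGYY
YYGGGYY
YYGGGYY
BYYYYYY
YYYYYYY
After op 3 fill(6,2,K) [14 cells changed]:
YYYYYYY
YYYYYYY
YYYKKYY
YYKKKYY
YYKKKYY
YYKKKYY
YYKKKYY
BYYYYYY
YYYYYYY

Answer: YYYYYYY
YYYYYYY
YYYKKYY
YYKKKYY
YYKKKYY
YYKKKYY
YYKKKYY
BYYYYYY
YYYYYYY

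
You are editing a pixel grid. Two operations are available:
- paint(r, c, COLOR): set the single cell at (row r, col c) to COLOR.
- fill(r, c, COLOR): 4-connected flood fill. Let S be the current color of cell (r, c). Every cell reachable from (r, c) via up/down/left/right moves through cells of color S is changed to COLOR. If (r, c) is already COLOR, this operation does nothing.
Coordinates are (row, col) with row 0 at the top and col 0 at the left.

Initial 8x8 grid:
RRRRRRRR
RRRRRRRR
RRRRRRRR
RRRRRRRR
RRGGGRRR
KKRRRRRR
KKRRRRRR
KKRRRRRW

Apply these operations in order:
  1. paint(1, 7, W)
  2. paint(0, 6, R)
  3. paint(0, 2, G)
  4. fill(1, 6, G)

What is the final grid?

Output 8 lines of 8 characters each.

Answer: GGGGGGGG
GGGGGGGW
GGGGGGGG
GGGGGGGG
GGGGGGGG
KKGGGGGG
KKGGGGGG
KKGGGGGW

Derivation:
After op 1 paint(1,7,W):
RRRRRRRR
RRRRRRRW
RRRRRRRR
RRRRRRRR
RRGGGRRR
KKRRRRRR
KKRRRRRR
KKRRRRRW
After op 2 paint(0,6,R):
RRRRRRRR
RRRRRRRW
RRRRRRRR
RRRRRRRR
RRGGGRRR
KKRRRRRR
KKRRRRRR
KKRRRRRW
After op 3 paint(0,2,G):
RRGRRRRR
RRRRRRRW
RRRRRRRR
RRRRRRRR
RRGGGRRR
KKRRRRRR
KKRRRRRR
KKRRRRRW
After op 4 fill(1,6,G) [52 cells changed]:
GGGGGGGG
GGGGGGGW
GGGGGGGG
GGGGGGGG
GGGGGGGG
KKGGGGGG
KKGGGGGG
KKGGGGGW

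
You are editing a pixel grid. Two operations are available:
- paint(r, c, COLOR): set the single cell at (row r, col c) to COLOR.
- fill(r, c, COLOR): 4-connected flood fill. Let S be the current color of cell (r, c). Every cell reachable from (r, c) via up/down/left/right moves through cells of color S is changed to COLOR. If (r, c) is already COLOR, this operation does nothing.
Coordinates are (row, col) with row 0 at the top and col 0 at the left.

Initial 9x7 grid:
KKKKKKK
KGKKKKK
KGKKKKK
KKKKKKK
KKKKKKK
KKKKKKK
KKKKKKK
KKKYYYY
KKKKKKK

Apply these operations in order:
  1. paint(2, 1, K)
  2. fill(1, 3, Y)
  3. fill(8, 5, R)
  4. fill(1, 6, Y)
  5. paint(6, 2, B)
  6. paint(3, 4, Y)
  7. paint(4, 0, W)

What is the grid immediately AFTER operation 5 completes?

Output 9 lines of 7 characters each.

Answer: YYYYYYY
YGYYYYY
YYYYYYY
YYYYYYY
YYYYYYY
YYYYYYY
YYBYYYY
YYYYYYY
YYYYYYY

Derivation:
After op 1 paint(2,1,K):
KKKKKKK
KGKKKKK
KKKKKKK
KKKKKKK
KKKKKKK
KKKKKKK
KKKKKKK
KKKYYYY
KKKKKKK
After op 2 fill(1,3,Y) [58 cells changed]:
YYYYYYY
YGYYYYY
YYYYYYY
YYYYYYY
YYYYYYY
YYYYYYY
YYYYYYY
YYYYYYY
YYYYYYY
After op 3 fill(8,5,R) [62 cells changed]:
RRRRRRR
RGRRRRR
RRRRRRR
RRRRRRR
RRRRRRR
RRRRRRR
RRRRRRR
RRRRRRR
RRRRRRR
After op 4 fill(1,6,Y) [62 cells changed]:
YYYYYYY
YGYYYYY
YYYYYYY
YYYYYYY
YYYYYYY
YYYYYYY
YYYYYYY
YYYYYYY
YYYYYYY
After op 5 paint(6,2,B):
YYYYYYY
YGYYYYY
YYYYYYY
YYYYYYY
YYYYYYY
YYYYYYY
YYBYYYY
YYYYYYY
YYYYYYY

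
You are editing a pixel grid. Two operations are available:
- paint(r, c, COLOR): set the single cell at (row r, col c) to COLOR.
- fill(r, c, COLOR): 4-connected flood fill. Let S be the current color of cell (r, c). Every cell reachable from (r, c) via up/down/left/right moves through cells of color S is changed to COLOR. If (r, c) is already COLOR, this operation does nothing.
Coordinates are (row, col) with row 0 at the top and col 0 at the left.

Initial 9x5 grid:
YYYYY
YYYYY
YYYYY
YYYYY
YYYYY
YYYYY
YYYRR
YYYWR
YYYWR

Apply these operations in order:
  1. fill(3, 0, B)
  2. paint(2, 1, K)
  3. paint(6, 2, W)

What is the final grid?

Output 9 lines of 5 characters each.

After op 1 fill(3,0,B) [39 cells changed]:
BBBBB
BBBBB
BBBBB
BBBBB
BBBBB
BBBBB
BBBRR
BBBWR
BBBWR
After op 2 paint(2,1,K):
BBBBB
BBBBB
BKBBB
BBBBB
BBBBB
BBBBB
BBBRR
BBBWR
BBBWR
After op 3 paint(6,2,W):
BBBBB
BBBBB
BKBBB
BBBBB
BBBBB
BBBBB
BBWRR
BBBWR
BBBWR

Answer: BBBBB
BBBBB
BKBBB
BBBBB
BBBBB
BBBBB
BBWRR
BBBWR
BBBWR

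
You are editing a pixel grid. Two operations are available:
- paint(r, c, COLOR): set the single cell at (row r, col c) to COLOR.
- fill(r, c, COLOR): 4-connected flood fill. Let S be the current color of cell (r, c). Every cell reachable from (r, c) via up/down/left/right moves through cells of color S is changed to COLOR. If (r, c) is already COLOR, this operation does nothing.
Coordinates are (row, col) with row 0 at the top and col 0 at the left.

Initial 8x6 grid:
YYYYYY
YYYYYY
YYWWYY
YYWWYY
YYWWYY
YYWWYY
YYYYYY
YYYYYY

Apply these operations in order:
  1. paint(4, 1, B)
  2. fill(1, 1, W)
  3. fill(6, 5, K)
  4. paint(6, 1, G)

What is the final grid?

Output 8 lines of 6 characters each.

After op 1 paint(4,1,B):
YYYYYY
YYYYYY
YYWWYY
YYWWYY
YBWWYY
YYWWYY
YYYYYY
YYYYYY
After op 2 fill(1,1,W) [39 cells changed]:
WWWWWW
WWWWWW
WWWWWW
WWWWWW
WBWWWW
WWWWWW
WWWWWW
WWWWWW
After op 3 fill(6,5,K) [47 cells changed]:
KKKKKK
KKKKKK
KKKKKK
KKKKKK
KBKKKK
KKKKKK
KKKKKK
KKKKKK
After op 4 paint(6,1,G):
KKKKKK
KKKKKK
KKKKKK
KKKKKK
KBKKKK
KKKKKK
KGKKKK
KKKKKK

Answer: KKKKKK
KKKKKK
KKKKKK
KKKKKK
KBKKKK
KKKKKK
KGKKKK
KKKKKK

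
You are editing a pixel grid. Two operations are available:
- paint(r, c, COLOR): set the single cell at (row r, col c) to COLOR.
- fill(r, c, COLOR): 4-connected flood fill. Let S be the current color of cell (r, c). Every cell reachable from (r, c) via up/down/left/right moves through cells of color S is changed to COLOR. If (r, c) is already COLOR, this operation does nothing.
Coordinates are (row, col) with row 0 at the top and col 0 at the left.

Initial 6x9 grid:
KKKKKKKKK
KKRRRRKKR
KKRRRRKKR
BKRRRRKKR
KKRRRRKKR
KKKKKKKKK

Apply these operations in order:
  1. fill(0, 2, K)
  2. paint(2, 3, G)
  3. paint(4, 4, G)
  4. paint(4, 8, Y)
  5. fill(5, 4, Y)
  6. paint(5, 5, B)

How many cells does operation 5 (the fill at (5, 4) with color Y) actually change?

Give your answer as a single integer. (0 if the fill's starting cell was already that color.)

Answer: 33

Derivation:
After op 1 fill(0,2,K) [0 cells changed]:
KKKKKKKKK
KKRRRRKKR
KKRRRRKKR
BKRRRRKKR
KKRRRRKKR
KKKKKKKKK
After op 2 paint(2,3,G):
KKKKKKKKK
KKRRRRKKR
KKRGRRKKR
BKRRRRKKR
KKRRRRKKR
KKKKKKKKK
After op 3 paint(4,4,G):
KKKKKKKKK
KKRRRRKKR
KKRGRRKKR
BKRRRRKKR
KKRRGRKKR
KKKKKKKKK
After op 4 paint(4,8,Y):
KKKKKKKKK
KKRRRRKKR
KKRGRRKKR
BKRRRRKKR
KKRRGRKKY
KKKKKKKKK
After op 5 fill(5,4,Y) [33 cells changed]:
YYYYYYYYY
YYRRRRYYR
YYRGRRYYR
BYRRRRYYR
YYRRGRYYY
YYYYYYYYY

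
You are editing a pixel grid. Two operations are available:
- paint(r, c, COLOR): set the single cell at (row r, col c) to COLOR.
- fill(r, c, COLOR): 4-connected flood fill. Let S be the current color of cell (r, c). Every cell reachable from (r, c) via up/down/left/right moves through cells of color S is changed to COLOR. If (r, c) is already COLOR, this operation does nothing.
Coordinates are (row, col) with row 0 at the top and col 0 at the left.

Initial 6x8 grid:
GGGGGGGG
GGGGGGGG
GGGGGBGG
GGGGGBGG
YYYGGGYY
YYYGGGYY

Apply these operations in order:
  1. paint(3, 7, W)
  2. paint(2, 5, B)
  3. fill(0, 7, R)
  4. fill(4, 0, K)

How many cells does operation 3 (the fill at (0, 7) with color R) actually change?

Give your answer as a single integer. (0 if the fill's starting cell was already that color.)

Answer: 35

Derivation:
After op 1 paint(3,7,W):
GGGGGGGG
GGGGGGGG
GGGGGBGG
GGGGGBGW
YYYGGGYY
YYYGGGYY
After op 2 paint(2,5,B):
GGGGGGGG
GGGGGGGG
GGGGGBGG
GGGGGBGW
YYYGGGYY
YYYGGGYY
After op 3 fill(0,7,R) [35 cells changed]:
RRRRRRRR
RRRRRRRR
RRRRRBRR
RRRRRBRW
YYYRRRYY
YYYRRRYY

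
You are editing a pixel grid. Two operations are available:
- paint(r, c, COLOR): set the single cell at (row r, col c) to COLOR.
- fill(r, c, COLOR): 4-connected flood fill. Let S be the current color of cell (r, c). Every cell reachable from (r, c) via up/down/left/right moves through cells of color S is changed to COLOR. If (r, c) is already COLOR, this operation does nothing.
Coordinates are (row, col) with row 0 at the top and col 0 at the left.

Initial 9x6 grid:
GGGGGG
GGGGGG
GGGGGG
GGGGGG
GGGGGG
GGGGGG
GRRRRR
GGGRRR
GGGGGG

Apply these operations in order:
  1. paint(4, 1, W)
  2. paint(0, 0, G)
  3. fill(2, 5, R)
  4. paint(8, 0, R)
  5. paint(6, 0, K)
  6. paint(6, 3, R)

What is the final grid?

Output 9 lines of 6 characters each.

Answer: RRRRRR
RRRRRR
RRRRRR
RRRRRR
RWRRRR
RRRRRR
KRRRRR
RRRRRR
RRRRRR

Derivation:
After op 1 paint(4,1,W):
GGGGGG
GGGGGG
GGGGGG
GGGGGG
GWGGGG
GGGGGG
GRRRRR
GGGRRR
GGGGGG
After op 2 paint(0,0,G):
GGGGGG
GGGGGG
GGGGGG
GGGGGG
GWGGGG
GGGGGG
GRRRRR
GGGRRR
GGGGGG
After op 3 fill(2,5,R) [45 cells changed]:
RRRRRR
RRRRRR
RRRRRR
RRRRRR
RWRRRR
RRRRRR
RRRRRR
RRRRRR
RRRRRR
After op 4 paint(8,0,R):
RRRRRR
RRRRRR
RRRRRR
RRRRRR
RWRRRR
RRRRRR
RRRRRR
RRRRRR
RRRRRR
After op 5 paint(6,0,K):
RRRRRR
RRRRRR
RRRRRR
RRRRRR
RWRRRR
RRRRRR
KRRRRR
RRRRRR
RRRRRR
After op 6 paint(6,3,R):
RRRRRR
RRRRRR
RRRRRR
RRRRRR
RWRRRR
RRRRRR
KRRRRR
RRRRRR
RRRRRR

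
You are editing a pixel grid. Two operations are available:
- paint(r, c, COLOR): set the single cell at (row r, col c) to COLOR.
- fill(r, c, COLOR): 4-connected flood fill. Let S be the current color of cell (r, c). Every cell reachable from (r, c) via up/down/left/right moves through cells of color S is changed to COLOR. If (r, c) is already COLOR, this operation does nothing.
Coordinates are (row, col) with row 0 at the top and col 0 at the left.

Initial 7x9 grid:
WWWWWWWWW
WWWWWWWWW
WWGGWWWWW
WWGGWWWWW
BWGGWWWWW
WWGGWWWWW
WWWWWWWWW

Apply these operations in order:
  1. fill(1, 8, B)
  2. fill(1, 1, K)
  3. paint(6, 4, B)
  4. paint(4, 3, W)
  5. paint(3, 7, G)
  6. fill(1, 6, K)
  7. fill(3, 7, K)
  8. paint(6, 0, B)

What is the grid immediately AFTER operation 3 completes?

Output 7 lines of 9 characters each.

After op 1 fill(1,8,B) [54 cells changed]:
BBBBBBBBB
BBBBBBBBB
BBGGBBBBB
BBGGBBBBB
BBGGBBBBB
BBGGBBBBB
BBBBBBBBB
After op 2 fill(1,1,K) [55 cells changed]:
KKKKKKKKK
KKKKKKKKK
KKGGKKKKK
KKGGKKKKK
KKGGKKKKK
KKGGKKKKK
KKKKKKKKK
After op 3 paint(6,4,B):
KKKKKKKKK
KKKKKKKKK
KKGGKKKKK
KKGGKKKKK
KKGGKKKKK
KKGGKKKKK
KKKKBKKKK

Answer: KKKKKKKKK
KKKKKKKKK
KKGGKKKKK
KKGGKKKKK
KKGGKKKKK
KKGGKKKKK
KKKKBKKKK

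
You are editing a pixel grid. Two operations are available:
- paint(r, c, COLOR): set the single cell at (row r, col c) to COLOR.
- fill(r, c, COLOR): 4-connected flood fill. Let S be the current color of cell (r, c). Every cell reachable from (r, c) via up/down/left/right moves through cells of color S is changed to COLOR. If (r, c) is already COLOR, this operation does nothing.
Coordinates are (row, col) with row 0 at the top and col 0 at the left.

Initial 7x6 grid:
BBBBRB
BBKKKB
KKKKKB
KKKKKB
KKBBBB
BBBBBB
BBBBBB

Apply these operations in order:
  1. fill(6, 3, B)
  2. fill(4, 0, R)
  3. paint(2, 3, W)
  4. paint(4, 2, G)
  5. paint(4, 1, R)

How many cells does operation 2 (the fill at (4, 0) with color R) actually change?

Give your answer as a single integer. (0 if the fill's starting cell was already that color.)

After op 1 fill(6,3,B) [0 cells changed]:
BBBBRB
BBKKKB
KKKKKB
KKKKKB
KKBBBB
BBBBBB
BBBBBB
After op 2 fill(4,0,R) [15 cells changed]:
BBBBRB
BBRRRB
RRRRRB
RRRRRB
RRBBBB
BBBBBB
BBBBBB

Answer: 15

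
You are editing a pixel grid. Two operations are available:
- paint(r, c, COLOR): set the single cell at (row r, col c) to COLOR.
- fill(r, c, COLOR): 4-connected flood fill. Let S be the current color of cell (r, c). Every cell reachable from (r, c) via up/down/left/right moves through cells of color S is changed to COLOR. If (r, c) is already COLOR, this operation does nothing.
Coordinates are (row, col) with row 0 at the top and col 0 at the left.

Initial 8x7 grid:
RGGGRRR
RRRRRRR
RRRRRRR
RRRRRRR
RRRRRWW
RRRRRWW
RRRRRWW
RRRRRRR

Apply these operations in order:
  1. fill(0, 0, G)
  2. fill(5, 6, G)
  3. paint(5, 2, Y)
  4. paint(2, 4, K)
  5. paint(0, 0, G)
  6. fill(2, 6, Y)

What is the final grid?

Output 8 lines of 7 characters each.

After op 1 fill(0,0,G) [47 cells changed]:
GGGGGGG
GGGGGGG
GGGGGGG
GGGGGGG
GGGGGWW
GGGGGWW
GGGGGWW
GGGGGGG
After op 2 fill(5,6,G) [6 cells changed]:
GGGGGGG
GGGGGGG
GGGGGGG
GGGGGGG
GGGGGGG
GGGGGGG
GGGGGGG
GGGGGGG
After op 3 paint(5,2,Y):
GGGGGGG
GGGGGGG
GGGGGGG
GGGGGGG
GGGGGGG
GGYGGGG
GGGGGGG
GGGGGGG
After op 4 paint(2,4,K):
GGGGGGG
GGGGGGG
GGGGKGG
GGGGGGG
GGGGGGG
GGYGGGG
GGGGGGG
GGGGGGG
After op 5 paint(0,0,G):
GGGGGGG
GGGGGGG
GGGGKGG
GGGGGGG
GGGGGGG
GGYGGGG
GGGGGGG
GGGGGGG
After op 6 fill(2,6,Y) [54 cells changed]:
YYYYYYY
YYYYYYY
YYYYKYY
YYYYYYY
YYYYYYY
YYYYYYY
YYYYYYY
YYYYYYY

Answer: YYYYYYY
YYYYYYY
YYYYKYY
YYYYYYY
YYYYYYY
YYYYYYY
YYYYYYY
YYYYYYY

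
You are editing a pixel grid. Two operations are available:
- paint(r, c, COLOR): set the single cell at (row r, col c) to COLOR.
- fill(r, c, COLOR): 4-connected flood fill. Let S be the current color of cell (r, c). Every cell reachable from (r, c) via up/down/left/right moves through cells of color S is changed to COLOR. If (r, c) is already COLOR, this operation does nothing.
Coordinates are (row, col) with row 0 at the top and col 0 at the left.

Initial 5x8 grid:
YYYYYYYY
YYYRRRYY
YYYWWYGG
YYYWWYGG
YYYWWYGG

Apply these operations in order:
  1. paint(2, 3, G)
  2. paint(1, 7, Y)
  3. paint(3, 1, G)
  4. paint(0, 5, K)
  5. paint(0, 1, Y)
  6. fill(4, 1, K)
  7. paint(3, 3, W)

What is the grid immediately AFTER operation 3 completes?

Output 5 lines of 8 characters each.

After op 1 paint(2,3,G):
YYYYYYYY
YYYRRRYY
YYYGWYGG
YYYWWYGG
YYYWWYGG
After op 2 paint(1,7,Y):
YYYYYYYY
YYYRRRYY
YYYGWYGG
YYYWWYGG
YYYWWYGG
After op 3 paint(3,1,G):
YYYYYYYY
YYYRRRYY
YYYGWYGG
YGYWWYGG
YYYWWYGG

Answer: YYYYYYYY
YYYRRRYY
YYYGWYGG
YGYWWYGG
YYYWWYGG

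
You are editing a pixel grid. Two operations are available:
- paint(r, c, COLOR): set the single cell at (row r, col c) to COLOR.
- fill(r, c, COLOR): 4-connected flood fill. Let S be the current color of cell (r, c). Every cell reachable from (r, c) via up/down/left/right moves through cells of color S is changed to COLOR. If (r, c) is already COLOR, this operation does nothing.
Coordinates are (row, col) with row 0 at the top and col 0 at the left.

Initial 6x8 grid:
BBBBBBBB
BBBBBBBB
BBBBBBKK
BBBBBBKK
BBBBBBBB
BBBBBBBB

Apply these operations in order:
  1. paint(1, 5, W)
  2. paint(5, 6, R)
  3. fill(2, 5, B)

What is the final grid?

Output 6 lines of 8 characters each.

After op 1 paint(1,5,W):
BBBBBBBB
BBBBBWBB
BBBBBBKK
BBBBBBKK
BBBBBBBB
BBBBBBBB
After op 2 paint(5,6,R):
BBBBBBBB
BBBBBWBB
BBBBBBKK
BBBBBBKK
BBBBBBBB
BBBBBBRB
After op 3 fill(2,5,B) [0 cells changed]:
BBBBBBBB
BBBBBWBB
BBBBBBKK
BBBBBBKK
BBBBBBBB
BBBBBBRB

Answer: BBBBBBBB
BBBBBWBB
BBBBBBKK
BBBBBBKK
BBBBBBBB
BBBBBBRB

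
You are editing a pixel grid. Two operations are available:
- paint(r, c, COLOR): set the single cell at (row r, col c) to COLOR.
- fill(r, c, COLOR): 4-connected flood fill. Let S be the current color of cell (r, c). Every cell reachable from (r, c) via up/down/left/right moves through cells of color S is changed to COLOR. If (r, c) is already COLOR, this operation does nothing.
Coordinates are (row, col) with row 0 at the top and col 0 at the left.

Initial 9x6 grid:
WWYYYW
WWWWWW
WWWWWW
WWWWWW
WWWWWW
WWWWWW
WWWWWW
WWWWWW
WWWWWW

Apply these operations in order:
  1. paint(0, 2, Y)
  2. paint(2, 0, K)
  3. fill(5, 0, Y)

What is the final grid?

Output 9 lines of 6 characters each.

After op 1 paint(0,2,Y):
WWYYYW
WWWWWW
WWWWWW
WWWWWW
WWWWWW
WWWWWW
WWWWWW
WWWWWW
WWWWWW
After op 2 paint(2,0,K):
WWYYYW
WWWWWW
KWWWWW
WWWWWW
WWWWWW
WWWWWW
WWWWWW
WWWWWW
WWWWWW
After op 3 fill(5,0,Y) [50 cells changed]:
YYYYYY
YYYYYY
KYYYYY
YYYYYY
YYYYYY
YYYYYY
YYYYYY
YYYYYY
YYYYYY

Answer: YYYYYY
YYYYYY
KYYYYY
YYYYYY
YYYYYY
YYYYYY
YYYYYY
YYYYYY
YYYYYY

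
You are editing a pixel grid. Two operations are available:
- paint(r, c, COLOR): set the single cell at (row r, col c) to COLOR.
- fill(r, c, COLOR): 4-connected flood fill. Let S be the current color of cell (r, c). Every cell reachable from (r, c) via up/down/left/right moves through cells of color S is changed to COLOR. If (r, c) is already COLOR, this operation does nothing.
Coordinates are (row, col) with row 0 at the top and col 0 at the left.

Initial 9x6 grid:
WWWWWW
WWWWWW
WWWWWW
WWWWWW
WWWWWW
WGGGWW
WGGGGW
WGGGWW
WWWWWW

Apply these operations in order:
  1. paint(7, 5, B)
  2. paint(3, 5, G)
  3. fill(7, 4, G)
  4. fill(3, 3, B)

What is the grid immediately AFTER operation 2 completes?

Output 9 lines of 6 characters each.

Answer: WWWWWW
WWWWWW
WWWWWW
WWWWWG
WWWWWW
WGGGWW
WGGGGW
WGGGWB
WWWWWW

Derivation:
After op 1 paint(7,5,B):
WWWWWW
WWWWWW
WWWWWW
WWWWWW
WWWWWW
WGGGWW
WGGGGW
WGGGWB
WWWWWW
After op 2 paint(3,5,G):
WWWWWW
WWWWWW
WWWWWW
WWWWWG
WWWWWW
WGGGWW
WGGGGW
WGGGWB
WWWWWW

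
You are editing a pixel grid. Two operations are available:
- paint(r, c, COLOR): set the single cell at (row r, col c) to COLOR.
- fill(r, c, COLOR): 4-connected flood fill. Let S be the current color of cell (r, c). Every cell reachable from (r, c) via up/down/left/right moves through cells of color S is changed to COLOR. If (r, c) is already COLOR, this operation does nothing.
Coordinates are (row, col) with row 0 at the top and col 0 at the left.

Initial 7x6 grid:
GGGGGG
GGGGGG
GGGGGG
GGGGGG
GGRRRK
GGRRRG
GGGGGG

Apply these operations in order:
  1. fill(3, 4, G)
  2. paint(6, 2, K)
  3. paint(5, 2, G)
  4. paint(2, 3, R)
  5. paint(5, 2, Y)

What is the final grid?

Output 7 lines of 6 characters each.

After op 1 fill(3,4,G) [0 cells changed]:
GGGGGG
GGGGGG
GGGGGG
GGGGGG
GGRRRK
GGRRRG
GGGGGG
After op 2 paint(6,2,K):
GGGGGG
GGGGGG
GGGGGG
GGGGGG
GGRRRK
GGRRRG
GGKGGG
After op 3 paint(5,2,G):
GGGGGG
GGGGGG
GGGGGG
GGGGGG
GGRRRK
GGGRRG
GGKGGG
After op 4 paint(2,3,R):
GGGGGG
GGGGGG
GGGRGG
GGGGGG
GGRRRK
GGGRRG
GGKGGG
After op 5 paint(5,2,Y):
GGGGGG
GGGGGG
GGGRGG
GGGGGG
GGRRRK
GGYRRG
GGKGGG

Answer: GGGGGG
GGGGGG
GGGRGG
GGGGGG
GGRRRK
GGYRRG
GGKGGG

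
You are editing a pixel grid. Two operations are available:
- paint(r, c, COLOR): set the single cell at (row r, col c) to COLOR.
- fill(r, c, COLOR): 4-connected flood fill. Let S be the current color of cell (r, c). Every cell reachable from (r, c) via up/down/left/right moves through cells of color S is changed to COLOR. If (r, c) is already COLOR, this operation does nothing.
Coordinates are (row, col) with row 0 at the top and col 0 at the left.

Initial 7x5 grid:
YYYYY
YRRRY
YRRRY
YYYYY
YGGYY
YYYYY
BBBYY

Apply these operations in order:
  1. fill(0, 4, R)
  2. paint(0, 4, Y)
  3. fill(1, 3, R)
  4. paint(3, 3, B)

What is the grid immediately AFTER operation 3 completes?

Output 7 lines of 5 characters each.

Answer: RRRRY
RRRRR
RRRRR
RRRRR
RGGRR
RRRRR
BBBRR

Derivation:
After op 1 fill(0,4,R) [24 cells changed]:
RRRRR
RRRRR
RRRRR
RRRRR
RGGRR
RRRRR
BBBRR
After op 2 paint(0,4,Y):
RRRRY
RRRRR
RRRRR
RRRRR
RGGRR
RRRRR
BBBRR
After op 3 fill(1,3,R) [0 cells changed]:
RRRRY
RRRRR
RRRRR
RRRRR
RGGRR
RRRRR
BBBRR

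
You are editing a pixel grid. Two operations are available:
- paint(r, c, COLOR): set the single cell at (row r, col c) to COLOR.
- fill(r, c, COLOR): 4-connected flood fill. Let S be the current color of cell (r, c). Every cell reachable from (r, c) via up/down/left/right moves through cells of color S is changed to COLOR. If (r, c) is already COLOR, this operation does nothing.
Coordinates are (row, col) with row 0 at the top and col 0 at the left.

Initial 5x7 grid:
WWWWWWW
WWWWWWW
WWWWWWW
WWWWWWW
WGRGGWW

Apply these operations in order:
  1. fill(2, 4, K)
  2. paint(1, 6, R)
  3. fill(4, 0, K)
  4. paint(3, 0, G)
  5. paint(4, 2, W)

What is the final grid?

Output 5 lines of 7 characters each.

Answer: KKKKKKK
KKKKKKR
KKKKKKK
GKKKKKK
KGWGGKK

Derivation:
After op 1 fill(2,4,K) [31 cells changed]:
KKKKKKK
KKKKKKK
KKKKKKK
KKKKKKK
KGRGGKK
After op 2 paint(1,6,R):
KKKKKKK
KKKKKKR
KKKKKKK
KKKKKKK
KGRGGKK
After op 3 fill(4,0,K) [0 cells changed]:
KKKKKKK
KKKKKKR
KKKKKKK
KKKKKKK
KGRGGKK
After op 4 paint(3,0,G):
KKKKKKK
KKKKKKR
KKKKKKK
GKKKKKK
KGRGGKK
After op 5 paint(4,2,W):
KKKKKKK
KKKKKKR
KKKKKKK
GKKKKKK
KGWGGKK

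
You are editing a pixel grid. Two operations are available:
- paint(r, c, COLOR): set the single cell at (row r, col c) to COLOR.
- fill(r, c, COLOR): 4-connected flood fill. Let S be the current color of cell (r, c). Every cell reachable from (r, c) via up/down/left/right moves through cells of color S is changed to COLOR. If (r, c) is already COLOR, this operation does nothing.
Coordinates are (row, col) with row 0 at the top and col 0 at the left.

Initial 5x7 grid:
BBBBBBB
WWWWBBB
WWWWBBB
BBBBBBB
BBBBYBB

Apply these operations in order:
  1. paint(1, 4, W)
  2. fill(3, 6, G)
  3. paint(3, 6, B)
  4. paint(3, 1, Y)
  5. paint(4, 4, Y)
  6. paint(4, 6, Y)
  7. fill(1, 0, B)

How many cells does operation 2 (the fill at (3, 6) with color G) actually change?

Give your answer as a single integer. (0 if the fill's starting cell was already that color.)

After op 1 paint(1,4,W):
BBBBBBB
WWWWWBB
WWWWBBB
BBBBBBB
BBBBYBB
After op 2 fill(3,6,G) [25 cells changed]:
GGGGGGG
WWWWWGG
WWWWGGG
GGGGGGG
GGGGYGG

Answer: 25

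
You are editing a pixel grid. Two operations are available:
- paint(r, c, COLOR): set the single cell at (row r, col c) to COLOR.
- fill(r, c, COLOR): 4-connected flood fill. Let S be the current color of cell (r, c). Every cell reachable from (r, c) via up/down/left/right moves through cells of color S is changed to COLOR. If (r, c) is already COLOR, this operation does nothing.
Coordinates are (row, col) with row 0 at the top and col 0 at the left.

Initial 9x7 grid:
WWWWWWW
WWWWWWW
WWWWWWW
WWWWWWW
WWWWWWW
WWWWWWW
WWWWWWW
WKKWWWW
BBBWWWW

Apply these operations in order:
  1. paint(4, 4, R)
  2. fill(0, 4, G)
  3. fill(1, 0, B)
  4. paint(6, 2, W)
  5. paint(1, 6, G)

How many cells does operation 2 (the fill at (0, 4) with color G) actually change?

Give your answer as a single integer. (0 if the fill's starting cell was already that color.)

Answer: 57

Derivation:
After op 1 paint(4,4,R):
WWWWWWW
WWWWWWW
WWWWWWW
WWWWWWW
WWWWRWW
WWWWWWW
WWWWWWW
WKKWWWW
BBBWWWW
After op 2 fill(0,4,G) [57 cells changed]:
GGGGGGG
GGGGGGG
GGGGGGG
GGGGGGG
GGGGRGG
GGGGGGG
GGGGGGG
GKKGGGG
BBBGGGG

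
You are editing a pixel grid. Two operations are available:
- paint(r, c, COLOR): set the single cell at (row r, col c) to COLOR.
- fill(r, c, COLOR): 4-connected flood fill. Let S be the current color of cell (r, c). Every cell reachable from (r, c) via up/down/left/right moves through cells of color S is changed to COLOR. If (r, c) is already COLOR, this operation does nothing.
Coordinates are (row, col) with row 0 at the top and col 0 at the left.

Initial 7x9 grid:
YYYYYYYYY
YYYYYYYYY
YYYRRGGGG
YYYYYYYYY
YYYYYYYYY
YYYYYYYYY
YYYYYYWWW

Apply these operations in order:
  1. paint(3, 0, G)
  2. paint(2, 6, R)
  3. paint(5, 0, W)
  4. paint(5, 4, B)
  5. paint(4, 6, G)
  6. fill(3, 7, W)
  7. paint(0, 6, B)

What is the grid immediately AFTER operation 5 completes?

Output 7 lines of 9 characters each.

After op 1 paint(3,0,G):
YYYYYYYYY
YYYYYYYYY
YYYRRGGGG
GYYYYYYYY
YYYYYYYYY
YYYYYYYYY
YYYYYYWWW
After op 2 paint(2,6,R):
YYYYYYYYY
YYYYYYYYY
YYYRRGRGG
GYYYYYYYY
YYYYYYYYY
YYYYYYYYY
YYYYYYWWW
After op 3 paint(5,0,W):
YYYYYYYYY
YYYYYYYYY
YYYRRGRGG
GYYYYYYYY
YYYYYYYYY
WYYYYYYYY
YYYYYYWWW
After op 4 paint(5,4,B):
YYYYYYYYY
YYYYYYYYY
YYYRRGRGG
GYYYYYYYY
YYYYYYYYY
WYYYBYYYY
YYYYYYWWW
After op 5 paint(4,6,G):
YYYYYYYYY
YYYYYYYYY
YYYRRGRGG
GYYYYYYYY
YYYYYYGYY
WYYYBYYYY
YYYYYYWWW

Answer: YYYYYYYYY
YYYYYYYYY
YYYRRGRGG
GYYYYYYYY
YYYYYYGYY
WYYYBYYYY
YYYYYYWWW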